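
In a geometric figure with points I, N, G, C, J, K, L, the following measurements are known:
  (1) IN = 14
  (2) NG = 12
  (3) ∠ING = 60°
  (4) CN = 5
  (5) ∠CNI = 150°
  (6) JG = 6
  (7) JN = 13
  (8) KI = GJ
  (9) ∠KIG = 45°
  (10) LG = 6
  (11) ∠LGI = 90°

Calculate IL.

Step 1: By the law of cosines on triangle GNI: GI² = 12² + 14² − 2·12·14·cos(60°) = 172, so GI = 2·√43.
Step 2: By the law of cosines on triangle IGL: IL² = (2·√43)² + 6² − 2·2·√43·6·cos(90°) = 208, so IL = 4·√13.

Therefore, the length of IL = 4·√13.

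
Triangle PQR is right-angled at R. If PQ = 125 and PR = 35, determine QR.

By the Pythagorean theorem: QR^2 = PQ^2 - PR^2
QR^2 = 125^2 - 35^2 = 15625 - 1225 = 14400
QR = sqrt(14400) = 120

120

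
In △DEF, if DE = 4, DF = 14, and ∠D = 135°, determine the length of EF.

When two sides and the included angle are known, the law of cosines gives the third side.
c^2 = a^2 + b^2 - 2ab cos(C) generalizes the Pythagorean theorem to non-right triangles.
Here: EF^2 = 16 + 196 - 112*(-sqrt(2)/2) = 56*sqrt(2) + 212
EF = 2*sqrt(14*sqrt(2) + 53)

2*sqrt(14*sqrt(2) + 53)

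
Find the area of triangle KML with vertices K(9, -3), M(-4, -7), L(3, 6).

Using the Shoelace formula for a triangle:
Area = (1/2)|x0(y1 - y2) + x1(y2 - y0) + x2(y0 - y1)|
Area = (1/2)|9(-7 - 6) + -4(6 - -3) + 3(-3 - -7)|
Area = (1/2)|-117 + -36 + 12|
Area = (1/2)|-141|
Area = (1/2)(141)
Area = 141/2

141/2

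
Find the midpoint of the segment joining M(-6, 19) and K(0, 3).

M = ((x₁ + x₂)/2, (y₁ + y₂)/2)
= ((-6 + 0)/2, (19 + 3)/2)
= (-6/2, 22/2) = (-3, 11)

(-3, 11)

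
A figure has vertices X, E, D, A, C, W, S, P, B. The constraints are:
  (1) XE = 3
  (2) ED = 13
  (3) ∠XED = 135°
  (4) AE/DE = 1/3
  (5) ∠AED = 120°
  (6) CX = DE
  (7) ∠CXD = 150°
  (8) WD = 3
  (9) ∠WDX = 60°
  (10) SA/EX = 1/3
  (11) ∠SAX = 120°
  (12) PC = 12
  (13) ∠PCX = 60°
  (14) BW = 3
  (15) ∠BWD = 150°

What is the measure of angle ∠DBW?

Step 1: By the law of cosines on triangle BWD: BD² = 3² + 3² − 2·3·3·cos(150°) = 33.59, so BD ≈ 5.8.
Step 2: By the inverse law of cosines on triangle DBW: cos(∠DBW) = (5.8² + 3² − 3²) / (2·5.8·3) = 33.59/34.77 = 0.9659, so ∠DBW = 15°.

Therefore, the measure of angle ∠DBW = 15°.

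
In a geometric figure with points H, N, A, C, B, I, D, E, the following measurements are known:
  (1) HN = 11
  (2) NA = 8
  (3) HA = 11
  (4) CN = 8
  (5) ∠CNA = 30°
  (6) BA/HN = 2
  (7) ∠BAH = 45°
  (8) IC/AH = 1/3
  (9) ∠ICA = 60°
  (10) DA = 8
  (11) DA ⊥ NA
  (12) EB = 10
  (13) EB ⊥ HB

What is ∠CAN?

Step 1: By the law of cosines on triangle ANC: AC² = 8² + 8² − 2·8·8·cos(30°) = 17.15, so AC ≈ 4.14.
Step 2: By the inverse law of cosines on triangle CAN: cos(∠CAN) = (4.14² + 8² − 8²) / (2·4.14·8) = 17.15/66.26 = 0.2588, so ∠CAN = 75°.

Therefore, the measure of angle ∠CAN = 75°.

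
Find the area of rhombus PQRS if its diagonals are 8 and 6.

Area of a rhombus = (d1 * d2) / 2
Area = (8 * 6) / 2
Area = 48 / 2
Area = 24

24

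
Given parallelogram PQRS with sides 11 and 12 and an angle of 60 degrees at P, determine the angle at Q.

In a parallelogram, consecutive angles are supplementary (sum to 180°).
angle Q = 180 - angle P
angle Q = 180 - 60
angle Q = 120 degrees

120 degrees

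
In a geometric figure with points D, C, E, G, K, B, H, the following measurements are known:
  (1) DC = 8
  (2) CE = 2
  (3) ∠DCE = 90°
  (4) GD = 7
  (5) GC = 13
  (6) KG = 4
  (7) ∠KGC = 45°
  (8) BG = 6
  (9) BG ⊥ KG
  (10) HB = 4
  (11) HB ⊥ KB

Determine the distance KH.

Step 1: By the law of cosines on triangle BGK: BK² = 6² + 4² − 2·6·4·cos(90°) = 52, so BK = 2·√13.
Step 2: By the law of cosines on triangle KBH: KH² = (2·√13)² + 4² − 2·2·√13·4·cos(90°) = 68, so KH = 2·√17.

Therefore, the length of KH = 2·√17.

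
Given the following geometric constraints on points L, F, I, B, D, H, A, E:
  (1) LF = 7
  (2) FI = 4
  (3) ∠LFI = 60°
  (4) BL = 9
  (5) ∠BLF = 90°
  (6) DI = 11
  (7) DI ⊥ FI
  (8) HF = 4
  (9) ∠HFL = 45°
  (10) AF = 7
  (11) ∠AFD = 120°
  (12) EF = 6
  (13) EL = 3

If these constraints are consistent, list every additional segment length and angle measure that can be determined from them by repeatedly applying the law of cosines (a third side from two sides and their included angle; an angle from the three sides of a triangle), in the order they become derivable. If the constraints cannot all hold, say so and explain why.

The constraints are consistent. Derivable facts, in order:
After 1 step:
- FB = √130
- FD = √137
- LH ≈ 5.04
- LI = √37
- ∠EFL = 25.21°
- ∠ELF = 58.41°
- ∠FEL = 96.38°
After 2 steps:
- DA ≈ 16.37
- ∠BFL = 52.13°
- ∠DFI = 70.02°
- ∠FBL = 37.87°
- ∠FDI = 19.98°
- ∠FHL = 100.86°
- ∠FIL = 85.28°
- ∠FLH = 34.14°
- ∠FLI = 34.72°
After 3 steps:
- ∠ADF = 21.74°
- ∠DAF = 38.26°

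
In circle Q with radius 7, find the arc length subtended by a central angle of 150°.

Arc length = 2πr × θ/360
= 2π × 7 × 5/12
= 35*pi/6

35*pi/6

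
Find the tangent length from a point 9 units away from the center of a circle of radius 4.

Let T be the point of tangency. Then OT ⊥ PT (radius ⊥ tangent).
In right triangle OTP: OP² = OT² + PT²
9² = 4² + PT²
PT² = 65, PT = sqrt(65)

sqrt(65)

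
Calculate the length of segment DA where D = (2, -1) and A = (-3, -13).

d = sqrt((-5)^2 + (-12)^2) = sqrt(169) = 13

13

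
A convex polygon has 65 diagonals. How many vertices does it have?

Using d = n(n - 3)/2, we solve 65 = n(n - 3)/2.
So n(n - 3) = 130.
Testing n = 13: 13 * 10 = 130 = 130. Correct.
The polygon has 13 sides.

13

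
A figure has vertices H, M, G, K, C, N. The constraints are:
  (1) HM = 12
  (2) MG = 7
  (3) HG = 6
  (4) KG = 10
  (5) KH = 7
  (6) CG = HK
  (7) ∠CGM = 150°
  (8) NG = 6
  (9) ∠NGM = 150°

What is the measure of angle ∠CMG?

From the given relations: CG = HK = 7.
Step 1: By the law of cosines on triangle MGC: MC² = 7² + 7² − 2·7·7·cos(150°) = 182.87, so MC ≈ 13.52.
Step 2: By the inverse law of cosines on triangle CMG: cos(∠CMG) = (13.52² + 7² − 7²) / (2·13.52·7) = 182.87/189.32 = 0.9659, so ∠CMG = 15°.

Therefore, the measure of angle ∠CMG = 15°.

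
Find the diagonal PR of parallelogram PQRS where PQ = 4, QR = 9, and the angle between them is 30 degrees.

Law of cosines: d^2 = 4^2 + 9^2 - 2(4)(9)cos(30°) = 97 - 36*sqrt(3), so d = sqrt(97 - 36*sqrt(3)).

sqrt(97 - 36*sqrt(3))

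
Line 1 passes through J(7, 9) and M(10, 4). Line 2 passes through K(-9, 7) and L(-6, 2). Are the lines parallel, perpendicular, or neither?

Slope of line 1: m1 = (4 - 9)/(10 - 7) = -5/3 = -5/3
Slope of line 2: m2 = (2 - 7)/(-6 - -9) = -5/3 = -5/3
Two lines are parallel if and only if they have equal slopes (or both are vertical).
Here m1 = m2 = -5/3, confirming the lines are parallel.

Parallel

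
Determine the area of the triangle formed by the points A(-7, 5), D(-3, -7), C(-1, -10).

Shoelace: Area = (1/2)|-7(-7--10) + -3(-10-5) + -1(5--7)| = (1/2)(12) = 6

6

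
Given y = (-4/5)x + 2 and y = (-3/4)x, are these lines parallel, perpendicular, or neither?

Slope of line 1: m1 = -4/5
Slope of line 2: m2 = -3/4
m1 != m2 (-4/5 != -3/4), so not parallel.
m1 * m2 = (-4/5) * (-3/4) = 3/5 != -1, so not perpendicular.
The lines are neither parallel nor perpendicular.

Neither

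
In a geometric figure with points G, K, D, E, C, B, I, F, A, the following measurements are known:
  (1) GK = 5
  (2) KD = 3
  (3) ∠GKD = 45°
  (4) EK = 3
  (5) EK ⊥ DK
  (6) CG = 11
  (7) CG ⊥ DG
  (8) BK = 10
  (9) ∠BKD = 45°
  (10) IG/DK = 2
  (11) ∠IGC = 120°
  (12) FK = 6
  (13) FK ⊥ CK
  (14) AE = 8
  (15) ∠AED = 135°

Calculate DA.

Step 1: By the law of cosines on triangle EKD: ED² = 3² + 3² − 2·3·3·cos(90°) = 18, so ED = 3·√2.
Step 2: By the law of cosines on triangle DEA: DA² = (3·√2)² + 8² − 2·3·√2·8·cos(135°) = 130, so DA = √130.

Therefore, the length of DA = √130.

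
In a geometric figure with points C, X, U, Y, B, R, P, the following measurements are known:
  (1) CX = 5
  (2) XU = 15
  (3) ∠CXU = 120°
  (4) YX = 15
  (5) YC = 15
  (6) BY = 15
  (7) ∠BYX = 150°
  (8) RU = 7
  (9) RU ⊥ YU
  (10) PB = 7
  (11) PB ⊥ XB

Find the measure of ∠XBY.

Step 1: By the law of cosines on triangle BYX: BX² = 15² + 15² − 2·15·15·cos(150°) = 839.71, so BX ≈ 28.98.
Step 2: By the inverse law of cosines on triangle XBY: cos(∠XBY) = (28.98² + 15² − 15²) / (2·28.98·15) = 839.71/869.33 = 0.9659, so ∠XBY = 15°.

Therefore, the measure of angle ∠XBY = 15°.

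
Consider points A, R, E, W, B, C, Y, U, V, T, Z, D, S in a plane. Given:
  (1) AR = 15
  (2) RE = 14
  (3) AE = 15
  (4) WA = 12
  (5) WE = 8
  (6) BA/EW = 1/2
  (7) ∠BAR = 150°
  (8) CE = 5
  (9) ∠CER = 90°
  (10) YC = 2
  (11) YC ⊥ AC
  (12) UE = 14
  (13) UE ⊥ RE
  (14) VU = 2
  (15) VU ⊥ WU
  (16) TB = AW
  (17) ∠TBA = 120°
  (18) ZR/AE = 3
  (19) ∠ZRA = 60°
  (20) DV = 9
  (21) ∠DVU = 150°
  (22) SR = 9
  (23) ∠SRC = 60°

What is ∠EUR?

Step 1: By the law of cosines on triangle UER: UR² = 14² + 14² − 2·14·14·cos(90°) = 392, so UR = 14·√2.
Step 2: By the inverse law of cosines on triangle EUR: cos(∠EUR) = (14² + (14·√2)² − 14²) / (2·14·14·√2) = 392/554.37 = 0.7071, so ∠EUR = 45°.

Therefore, the measure of angle ∠EUR = 45°.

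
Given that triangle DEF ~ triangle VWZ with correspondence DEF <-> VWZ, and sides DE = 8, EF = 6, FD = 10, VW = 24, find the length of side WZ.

Since the triangles are similar, the ratio of corresponding sides is constant.
Scale factor k = VW / DE = 24 / 8 = 3
WZ = k * EF = 3 * 6 = 18

18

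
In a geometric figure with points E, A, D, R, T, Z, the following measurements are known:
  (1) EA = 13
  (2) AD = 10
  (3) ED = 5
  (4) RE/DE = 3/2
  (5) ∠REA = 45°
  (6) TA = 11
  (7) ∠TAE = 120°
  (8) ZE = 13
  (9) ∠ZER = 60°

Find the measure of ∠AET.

Step 1: By the law of cosines on triangle EAT: ET² = 13² + 11² − 2·13·11·cos(120°) = 433, so ET ≈ 20.81.
Step 2: By the inverse law of cosines on triangle AET: cos(∠AET) = (13² + 20.81² − 11²) / (2·13·20.81) = 481/541.02 = 0.8891, so ∠AET = 27.25°.

Therefore, the measure of angle ∠AET = 27.25°.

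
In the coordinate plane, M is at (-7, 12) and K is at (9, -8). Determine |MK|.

The horizontal distance is |9 - -7| = 16 and the vertical distance is |-8 - 12| = 20.
By the Pythagorean theorem, d = sqrt(16^2 + 20^2) = sqrt(656) = 4*sqrt(41).

4*sqrt(41)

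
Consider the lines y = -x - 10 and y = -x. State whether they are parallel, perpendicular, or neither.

Slope of line 1: m1 = -1
Slope of line 2: m2 = -1
m1 = m2, so the lines are parallel.

Parallel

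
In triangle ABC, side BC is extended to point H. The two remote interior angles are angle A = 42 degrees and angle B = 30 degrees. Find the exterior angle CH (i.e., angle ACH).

Exterior angle = 42 + 30 = 72 degrees (exterior angle theorem).

72 degrees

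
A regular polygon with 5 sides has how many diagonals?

Total line segments between 5 vertices = C(5,2) = 10.
Subtract the 5 sides: 10 - 5 = 5 diagonals.

5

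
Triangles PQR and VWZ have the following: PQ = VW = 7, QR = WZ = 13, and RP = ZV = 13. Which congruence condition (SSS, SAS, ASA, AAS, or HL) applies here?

The given information provides:
PQ = VW = 7, QR = WZ = 13, and RP = ZV = 13
This matches the SSS congruence theorem.
All three pairs of corresponding sides are equal (Side-Side-Side).

SSS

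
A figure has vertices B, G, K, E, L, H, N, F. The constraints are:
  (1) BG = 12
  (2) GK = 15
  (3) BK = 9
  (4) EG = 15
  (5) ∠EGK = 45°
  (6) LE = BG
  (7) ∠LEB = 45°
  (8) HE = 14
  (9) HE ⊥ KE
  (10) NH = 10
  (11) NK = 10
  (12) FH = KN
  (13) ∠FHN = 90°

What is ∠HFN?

From the given relations: FH = KN = 10.
Step 1: By the law of cosines on triangle FHN: FN² = 10² + 10² − 2·10·10·cos(90°) = 200, so FN = 10·√2.
Step 2: By the inverse law of cosines on triangle HFN: cos(∠HFN) = (10² + (10·√2)² − 10²) / (2·10·10·√2) = 200/282.84 = 0.7071, so ∠HFN = 45°.

Therefore, the measure of angle ∠HFN = 45°.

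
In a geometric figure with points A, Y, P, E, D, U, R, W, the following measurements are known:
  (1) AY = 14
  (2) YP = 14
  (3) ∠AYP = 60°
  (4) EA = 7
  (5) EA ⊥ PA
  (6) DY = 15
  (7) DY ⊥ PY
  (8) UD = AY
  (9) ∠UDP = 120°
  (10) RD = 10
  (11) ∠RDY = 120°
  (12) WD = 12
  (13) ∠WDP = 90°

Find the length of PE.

Step 1: By the law of cosines on triangle PYA: PA² = 14² + 14² − 2·14·14·cos(60°) = 196, so PA = 14.
Step 2: By the law of cosines on triangle PAE: PE² = 14² + 7² − 2·14·7·cos(90°) = 245, so PE = 7·√5.

Therefore, the length of PE = 7·√5.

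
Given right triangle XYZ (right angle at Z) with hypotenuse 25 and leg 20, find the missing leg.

Rearranging the Pythagorean theorem to solve for the unknown leg:
leg^2 = hypotenuse^2 - known_leg^2 = 625 - 400 = 225
leg = sqrt(225) = 15.

15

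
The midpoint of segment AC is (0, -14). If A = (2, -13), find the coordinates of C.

Using the midpoint formula: M = ((x1 + x2)/2, (y1 + y2)/2)
We know M = (0, -14) and A = (2, -13)
For x: 0 = (2 + x2)/2, so x2 = 2*0 - 2 = -2
For y: -14 = (-13 + y2)/2, so y2 = 2*-14 - -13 = -15
C = (-2, -15)

(-2, -15)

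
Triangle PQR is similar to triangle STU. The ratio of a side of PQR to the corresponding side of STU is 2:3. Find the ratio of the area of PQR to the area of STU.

Area ratio = (side ratio)^2 = (2/3)^2 = 4:9.

4:9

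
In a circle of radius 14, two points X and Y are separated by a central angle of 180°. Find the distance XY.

Chord = 2(14) sin(90°) = 28

28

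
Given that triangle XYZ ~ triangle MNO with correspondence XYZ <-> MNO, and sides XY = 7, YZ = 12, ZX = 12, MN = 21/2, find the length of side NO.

Similar triangles have proportional sides. Setting up the proportion:
MN / XY = NO / YZ
21/2 / 7 = NO / 12
NO = 12 * 21/2 / 7 = 18.

18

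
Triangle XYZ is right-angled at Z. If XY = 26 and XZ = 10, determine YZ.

By the Pythagorean theorem: YZ^2 = XY^2 - XZ^2
YZ^2 = 26^2 - 10^2 = 676 - 100 = 576
YZ = sqrt(576) = 24

24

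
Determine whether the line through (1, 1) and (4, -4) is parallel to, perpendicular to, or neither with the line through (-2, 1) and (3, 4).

Slope of line 1: m1 = (-4 - 1)/(4 - 1) = -5/3 = -5/3
Slope of line 2: m2 = (4 - 1)/(3 - -2) = 3/5 = 3/5
m1 * m2 = -1, so perpendicular.

Perpendicular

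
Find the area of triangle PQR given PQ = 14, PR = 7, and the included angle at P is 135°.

Area = (1/2)(14)(7) sin(135°) = (1/2)(14)(7)(sqrt(2)/2) = 49*sqrt(2)/2

49*sqrt(2)/2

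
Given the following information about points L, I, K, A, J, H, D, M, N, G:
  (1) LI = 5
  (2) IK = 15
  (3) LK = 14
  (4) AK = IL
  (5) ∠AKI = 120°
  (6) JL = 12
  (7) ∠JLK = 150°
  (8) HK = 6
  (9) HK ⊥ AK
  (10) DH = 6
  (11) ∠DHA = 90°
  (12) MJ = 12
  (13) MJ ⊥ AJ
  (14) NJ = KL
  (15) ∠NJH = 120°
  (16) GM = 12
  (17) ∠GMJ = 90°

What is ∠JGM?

Step 1: By the law of cosines on triangle GMJ: GJ² = 12² + 12² − 2·12·12·cos(90°) = 288, so GJ = 12·√2.
Step 2: By the inverse law of cosines on triangle JGM: cos(∠JGM) = ((12·√2)² + 12² − 12²) / (2·12·√2·12) = 288/407.29 = 0.7071, so ∠JGM = 45°.

Therefore, the measure of angle ∠JGM = 45°.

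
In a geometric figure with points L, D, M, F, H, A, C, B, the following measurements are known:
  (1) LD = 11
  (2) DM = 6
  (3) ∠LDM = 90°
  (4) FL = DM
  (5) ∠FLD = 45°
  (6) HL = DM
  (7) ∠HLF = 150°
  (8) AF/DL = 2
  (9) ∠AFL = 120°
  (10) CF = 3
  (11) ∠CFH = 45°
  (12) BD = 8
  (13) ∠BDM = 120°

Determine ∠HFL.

From the given relations: FL = DM = 6; HL = DM = 6.
Step 1: By the law of cosines on triangle FLH: FH² = 6² + 6² − 2·6·6·cos(150°) = 134.35, so FH ≈ 11.59.
Step 2: By the inverse law of cosines on triangle HFL: cos(∠HFL) = (11.59² + 6² − 6²) / (2·11.59·6) = 134.35/139.09 = 0.9659, so ∠HFL = 15°.

Therefore, the measure of angle ∠HFL = 15°.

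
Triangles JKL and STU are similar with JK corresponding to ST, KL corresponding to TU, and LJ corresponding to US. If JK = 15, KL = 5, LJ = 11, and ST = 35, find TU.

Similar triangles have proportional sides. Setting up the proportion:
ST / JK = TU / KL
35 / 15 = TU / 5
TU = 5 * 35 / 15 = 35/3.

35/3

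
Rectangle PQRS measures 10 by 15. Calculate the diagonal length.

Using the Pythagorean theorem:
d² = 10² + 15² = 100 + 225 = 325
d = sqrt(325) = 5*sqrt(13)

5*sqrt(13)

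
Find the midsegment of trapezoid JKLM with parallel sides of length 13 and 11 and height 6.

The midsegment of a trapezoid = (base1 + base2) / 2
midsegment = (13 + 11) / 2
midsegment = 24 / 2
midsegment = 12

12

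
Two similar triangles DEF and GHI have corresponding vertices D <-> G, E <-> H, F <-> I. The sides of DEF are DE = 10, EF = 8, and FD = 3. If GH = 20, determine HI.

Similar triangles have proportional sides. Setting up the proportion:
GH / DE = HI / EF
20 / 10 = HI / 8
HI = 8 * 20 / 10 = 16.

16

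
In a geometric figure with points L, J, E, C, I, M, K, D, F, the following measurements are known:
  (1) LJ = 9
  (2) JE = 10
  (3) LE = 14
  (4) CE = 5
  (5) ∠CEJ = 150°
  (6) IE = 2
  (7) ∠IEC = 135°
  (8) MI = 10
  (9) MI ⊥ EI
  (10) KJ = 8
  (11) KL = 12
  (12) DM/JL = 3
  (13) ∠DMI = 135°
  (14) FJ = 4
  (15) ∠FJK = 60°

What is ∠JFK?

Step 1: By the law of cosines on triangle FJK: FK² = 4² + 8² − 2·4·8·cos(60°) = 48, so FK = 4·√3.
Step 2: By the inverse law of cosines on triangle JFK: cos(∠JFK) = (4² + (4·√3)² − 8²) / (2·4·4·√3) = 0/55.43 = 0, so ∠JFK = 90°.

Therefore, the measure of angle ∠JFK = 90°.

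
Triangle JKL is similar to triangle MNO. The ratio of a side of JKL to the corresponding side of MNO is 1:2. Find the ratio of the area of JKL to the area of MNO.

The ratio of areas of similar triangles equals the square of the side ratio.
Side ratio = 1:2
Area ratio = (1/2)^2 = 1/4 = 1:4

1:4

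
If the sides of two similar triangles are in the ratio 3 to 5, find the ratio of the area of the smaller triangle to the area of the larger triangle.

Area ratio = (side ratio)^2 = (3/5)^2 = 9:25.

9:25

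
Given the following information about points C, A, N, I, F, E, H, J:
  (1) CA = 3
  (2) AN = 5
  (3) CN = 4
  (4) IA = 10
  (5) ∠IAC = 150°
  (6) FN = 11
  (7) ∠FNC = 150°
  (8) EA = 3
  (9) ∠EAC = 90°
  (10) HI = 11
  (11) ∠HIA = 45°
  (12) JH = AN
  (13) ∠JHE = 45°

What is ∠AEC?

Step 1: By the law of cosines on triangle EAC: EC² = 3² + 3² − 2·3·3·cos(90°) = 18, so EC = 3·√2.
Step 2: By the inverse law of cosines on triangle AEC: cos(∠AEC) = (3² + (3·√2)² − 3²) / (2·3·3·√2) = 18/25.46 = 0.7071, so ∠AEC = 45°.

Therefore, the measure of angle ∠AEC = 45°.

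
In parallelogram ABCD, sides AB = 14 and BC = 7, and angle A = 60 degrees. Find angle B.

Consecutive angles are supplementary: angle B = 180 - 60 = 120 degrees.

120 degrees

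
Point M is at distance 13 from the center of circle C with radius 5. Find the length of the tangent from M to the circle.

The tangent, radius, and line from the external point to the center form a right triangle.
The right angle is where the tangent meets the radius.
By the Pythagorean theorem: tangent² + 5² = 13²
tangent² = 169 - 25 = 144
tangent = 12

12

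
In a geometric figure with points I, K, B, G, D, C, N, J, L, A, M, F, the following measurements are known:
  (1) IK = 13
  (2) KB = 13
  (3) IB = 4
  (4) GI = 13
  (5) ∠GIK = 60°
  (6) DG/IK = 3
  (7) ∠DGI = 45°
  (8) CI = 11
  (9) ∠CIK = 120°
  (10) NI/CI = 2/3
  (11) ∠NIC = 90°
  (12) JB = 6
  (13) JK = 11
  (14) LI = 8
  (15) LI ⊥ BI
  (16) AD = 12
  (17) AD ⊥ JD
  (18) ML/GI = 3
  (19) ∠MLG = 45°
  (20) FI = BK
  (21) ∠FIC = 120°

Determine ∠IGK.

Step 1: By the law of cosines on triangle GIK: GK² = 13² + 13² − 2·13·13·cos(60°) = 169, so GK = 13.
Step 2: By the inverse law of cosines on triangle IGK: cos(∠IGK) = (13² + 13² − 13²) / (2·13·13) = 169/338 = 0.5, so ∠IGK = 60°.

Therefore, the measure of angle ∠IGK = 60°.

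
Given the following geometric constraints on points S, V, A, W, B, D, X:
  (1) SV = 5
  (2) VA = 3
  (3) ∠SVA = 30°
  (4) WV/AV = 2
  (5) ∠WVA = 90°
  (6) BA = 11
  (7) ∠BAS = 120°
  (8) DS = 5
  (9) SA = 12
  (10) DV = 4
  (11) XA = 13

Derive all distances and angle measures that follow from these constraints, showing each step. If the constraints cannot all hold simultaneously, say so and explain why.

These constraints are not satisfiable: by the triangle inequality in triangle VSA, (1) SV = 5 and (2) VA = 3 force SA ≤ 5 + 3 = 8, but (9) says SA = 12. No planar figure meets all of them, so nothing further can be derived.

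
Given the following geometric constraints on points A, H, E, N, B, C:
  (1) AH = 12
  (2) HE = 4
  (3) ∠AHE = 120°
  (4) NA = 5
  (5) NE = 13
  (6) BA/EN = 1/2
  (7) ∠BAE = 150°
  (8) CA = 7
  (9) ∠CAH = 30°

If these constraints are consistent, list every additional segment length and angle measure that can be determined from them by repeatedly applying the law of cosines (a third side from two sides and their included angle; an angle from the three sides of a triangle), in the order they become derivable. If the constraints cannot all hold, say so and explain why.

The constraints are consistent. Derivable facts, in order:
After 1 step:
- AE = 4·√13
- HC ≈ 6.89
After 2 steps:
- EB ≈ 20.31
- ∠ACH = 119.48°
- ∠AEH = 46.1°
- ∠AEN = 20.16°
- ∠AHC = 30.52°
- ∠ANE = 96.18°
- ∠EAH = 13.9°
- ∠EAN = 63.66°
After 3 steps:
- ∠ABE = 20.79°
- ∠AEB = 9.21°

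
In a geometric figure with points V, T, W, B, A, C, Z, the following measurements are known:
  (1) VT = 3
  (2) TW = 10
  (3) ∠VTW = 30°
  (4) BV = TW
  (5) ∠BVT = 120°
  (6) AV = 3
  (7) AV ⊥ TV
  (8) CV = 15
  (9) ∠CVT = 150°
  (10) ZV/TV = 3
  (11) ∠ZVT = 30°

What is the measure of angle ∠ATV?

Step 1: By the law of cosines on triangle TVA: TA² = 3² + 3² − 2·3·3·cos(90°) = 18, so TA = 3·√2.
Step 2: By the inverse law of cosines on triangle ATV: cos(∠ATV) = ((3·√2)² + 3² − 3²) / (2·3·√2·3) = 18/25.46 = 0.7071, so ∠ATV = 45°.

Therefore, the measure of angle ∠ATV = 45°.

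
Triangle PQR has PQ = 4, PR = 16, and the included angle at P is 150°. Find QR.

By the law of cosines: QR^2 = PQ^2 + PR^2 - 2*PQ*PR*cos(P)
QR^2 = 4^2 + 16^2 - 2*4*16*cos(150°)
QR^2 = 16 + 256 - 128*(-sqrt(3)/2)
QR^2 = 64*sqrt(3) + 272
QR = 4*sqrt(4*sqrt(3) + 17)

4*sqrt(4*sqrt(3) + 17)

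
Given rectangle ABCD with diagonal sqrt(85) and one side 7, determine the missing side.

Using the Pythagorean theorem: d^2 = a^2 + b^2
b^2 = d^2 - a^2
b^2 = 85 - 49
b^2 = 36
b = sqrt(36) = 6

6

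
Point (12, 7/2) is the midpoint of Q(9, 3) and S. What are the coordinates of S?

Using the midpoint formula: M = ((x1 + x2)/2, (y1 + y2)/2)
We know M = (12, 7/2) and Q = (9, 3)
For x: 12 = (9 + x2)/2, so x2 = 2*12 - 9 = 15
For y: 7/2 = (3 + y2)/2, so y2 = 2*7/2 - 3 = 4
S = (15, 4)

(15, 4)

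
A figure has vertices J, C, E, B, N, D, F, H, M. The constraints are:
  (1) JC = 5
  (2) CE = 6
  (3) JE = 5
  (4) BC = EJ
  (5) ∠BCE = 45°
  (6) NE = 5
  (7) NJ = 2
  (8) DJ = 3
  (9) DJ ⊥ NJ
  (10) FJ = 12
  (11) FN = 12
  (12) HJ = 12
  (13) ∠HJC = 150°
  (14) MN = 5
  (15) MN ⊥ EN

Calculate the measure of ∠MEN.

Step 1: By the law of cosines on triangle ENM: EM² = 5² + 5² − 2·5·5·cos(90°) = 50, so EM = 5·√2.
Step 2: By the inverse law of cosines on triangle MEN: cos(∠MEN) = ((5·√2)² + 5² − 5²) / (2·5·√2·5) = 50/70.71 = 0.7071, so ∠MEN = 45°.

Therefore, the measure of angle ∠MEN = 45°.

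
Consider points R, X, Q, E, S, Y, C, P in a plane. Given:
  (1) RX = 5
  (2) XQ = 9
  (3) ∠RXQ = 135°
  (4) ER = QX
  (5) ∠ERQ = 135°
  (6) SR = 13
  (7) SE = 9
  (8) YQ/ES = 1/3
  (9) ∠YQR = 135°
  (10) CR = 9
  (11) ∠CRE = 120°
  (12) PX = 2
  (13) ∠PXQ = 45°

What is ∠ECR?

From the given relations: ER = QX = 9.
Step 1: By the law of cosines on triangle CRE: CE² = 9² + 9² − 2·9·9·cos(120°) = 243, so CE = 9·√3.
Step 2: By the inverse law of cosines on triangle ECR: cos(∠ECR) = ((9·√3)² + 9² − 9²) / (2·9·√3·9) = 243/280.59 = 0.866, so ∠ECR = 30°.

Therefore, the measure of angle ∠ECR = 30°.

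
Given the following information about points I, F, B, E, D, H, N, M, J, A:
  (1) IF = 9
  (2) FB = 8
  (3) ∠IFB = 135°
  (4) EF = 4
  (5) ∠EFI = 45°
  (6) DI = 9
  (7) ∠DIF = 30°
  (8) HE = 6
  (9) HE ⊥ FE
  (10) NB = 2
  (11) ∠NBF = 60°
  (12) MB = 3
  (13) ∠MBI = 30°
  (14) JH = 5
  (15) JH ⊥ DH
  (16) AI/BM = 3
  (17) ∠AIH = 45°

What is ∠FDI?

Step 1: By the law of cosines on triangle DIF: DF² = 9² + 9² − 2·9·9·cos(30°) = 21.7, so DF ≈ 4.66.
Step 2: By the inverse law of cosines on triangle FDI: cos(∠FDI) = (4.66² + 9² − 9²) / (2·4.66·9) = 21.7/83.86 = 0.2588, so ∠FDI = 75°.

Therefore, the measure of angle ∠FDI = 75°.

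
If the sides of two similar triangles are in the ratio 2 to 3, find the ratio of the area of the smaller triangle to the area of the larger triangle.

The ratio of areas of similar triangles equals the square of the side ratio.
Side ratio = 2:3
Area ratio = (2/3)^2 = 4/9 = 4:9

4:9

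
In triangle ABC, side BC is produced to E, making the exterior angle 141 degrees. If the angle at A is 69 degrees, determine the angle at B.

angle B = 141 - 69 = 72 degrees (exterior angle theorem).

72 degrees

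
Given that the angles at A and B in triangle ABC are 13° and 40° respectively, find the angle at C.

angle C = 180 - 13 - 40 = 127 degrees.

127 degrees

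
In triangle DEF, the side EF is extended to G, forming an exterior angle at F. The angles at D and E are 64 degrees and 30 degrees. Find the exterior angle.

The interior angle at F is 180 - 64 - 30 = 86 degrees.
The exterior angle and interior angle at F are supplementary:
Exterior angle = 180 - 86 = 94 degrees.

94 degrees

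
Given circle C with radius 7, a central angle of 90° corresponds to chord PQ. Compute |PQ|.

Drop a perpendicular from the center to the chord, bisecting both the chord and the central angle.
Each half-chord = r sin(θ/2) = 7 sin(45°).
The full chord = 2 × 7 × sin(45°) = 7*sqrt(2).

7*sqrt(2)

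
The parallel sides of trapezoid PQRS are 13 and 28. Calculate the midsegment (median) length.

The midsegment of a trapezoid = (base1 + base2) / 2
midsegment = (13 + 28) / 2
midsegment = 41 / 2
midsegment = 41/2

41/2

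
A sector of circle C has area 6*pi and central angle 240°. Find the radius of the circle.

The sector covers 240°/360° = 2/3 of the full circle.
Full circle area = 6*pi / 2/3 = 9*pi.
Since full area = πr², we get r² = 9*pi/π = 9, so r = 3.

3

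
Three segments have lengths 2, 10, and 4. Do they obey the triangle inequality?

Check the triangle inequality: 2 + 4 = 6 ≤ 10.
Since the sum of two sides does not exceed the third, no triangle can be formed.

No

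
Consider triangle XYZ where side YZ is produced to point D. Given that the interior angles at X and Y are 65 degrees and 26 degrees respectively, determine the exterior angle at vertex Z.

Exterior angle = 65 + 26 = 91 degrees (exterior angle theorem).

91 degrees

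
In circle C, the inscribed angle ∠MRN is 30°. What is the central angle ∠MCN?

Central angle = 2 × 30° = 60° (inscribed angle theorem).

60°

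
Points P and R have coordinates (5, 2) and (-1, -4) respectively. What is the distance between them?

The horizontal distance is |-1 - 5| = 6 and the vertical distance is |-4 - 2| = 6.
By the Pythagorean theorem, d = sqrt(6^2 + 6^2) = sqrt(72) = 6*sqrt(2).

6*sqrt(2)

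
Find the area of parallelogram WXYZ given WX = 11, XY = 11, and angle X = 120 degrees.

Area = 11 * 11 * sin(120°) = 121 * sqrt(3)/2 = 121*sqrt(3)/2

121*sqrt(3)/2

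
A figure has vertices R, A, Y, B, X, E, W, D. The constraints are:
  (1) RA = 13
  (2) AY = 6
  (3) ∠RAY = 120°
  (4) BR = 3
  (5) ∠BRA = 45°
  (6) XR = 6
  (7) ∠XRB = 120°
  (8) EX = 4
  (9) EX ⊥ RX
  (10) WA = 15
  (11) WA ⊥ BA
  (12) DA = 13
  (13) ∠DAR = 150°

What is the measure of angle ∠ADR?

Step 1: By the law of cosines on triangle DAR: DR² = 13² + 13² − 2·13·13·cos(150°) = 630.72, so DR ≈ 25.11.
Step 2: By the inverse law of cosines on triangle ADR: cos(∠ADR) = (13² + 25.11² − 13²) / (2·13·25.11) = 630.72/652.97 = 0.9659, so ∠ADR = 15°.

Therefore, the measure of angle ∠ADR = 15°.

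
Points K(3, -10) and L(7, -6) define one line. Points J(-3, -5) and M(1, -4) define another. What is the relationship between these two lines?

Slope of line 1: m1 = (-6 - -10)/(7 - 3) = 4/4 = 1
Slope of line 2: m2 = (-4 - -5)/(1 - -3) = 1/4 = 1/4
m1 != m2 and m1*m2 = 1/4 != -1. Neither.

Neither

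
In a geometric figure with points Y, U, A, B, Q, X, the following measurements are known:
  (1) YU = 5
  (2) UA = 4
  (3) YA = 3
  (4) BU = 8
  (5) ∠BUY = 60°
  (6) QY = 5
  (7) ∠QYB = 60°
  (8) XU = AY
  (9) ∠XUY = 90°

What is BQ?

Step 1: By the law of cosines on triangle BUY: BY² = 8² + 5² − 2·8·5·cos(60°) = 49, so BY = 7.
Step 2: By the law of cosines on triangle BYQ: BQ² = 7² + 5² − 2·7·5·cos(60°) = 39, so BQ = √39.

Therefore, the length of BQ = √39.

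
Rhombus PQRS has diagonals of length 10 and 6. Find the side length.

The diagonals of a rhombus bisect each other at right angles.
Half-diagonals: 10/2 = 5 and 6/2 = 3
side = sqrt(5^2 + 3^2)
side = sqrt(25 + 9)
side = sqrt(34)

sqrt(34)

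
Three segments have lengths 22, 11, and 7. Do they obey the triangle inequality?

Check the triangle inequality: 11 + 7 = 18 ≤ 22.
Since the sum of two sides does not exceed the third, no triangle can be formed.

No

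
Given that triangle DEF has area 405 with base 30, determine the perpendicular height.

height = 2 * 405 / 30 = 27

27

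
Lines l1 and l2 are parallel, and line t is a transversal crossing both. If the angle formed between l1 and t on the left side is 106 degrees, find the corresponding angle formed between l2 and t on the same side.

When a transversal crosses parallel lines, angles in the same position at each intersection are called corresponding angles.
These are always equal, so the answer is 106 degrees.

106 degrees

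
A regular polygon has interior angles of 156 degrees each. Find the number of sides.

The exterior angle is the supplement of the interior angle: 180 - 156 = 24 degrees.
Since the exterior angles of any convex polygon sum to 360 degrees, the number of sides is 360 / 24 = 15.

15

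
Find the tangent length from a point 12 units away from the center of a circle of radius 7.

The tangent, radius, and line from the external point to the center form a right triangle.
The right angle is where the tangent meets the radius.
By the Pythagorean theorem: tangent² + 7² = 12²
tangent² = 144 - 49 = 95
tangent = sqrt(95)

sqrt(95)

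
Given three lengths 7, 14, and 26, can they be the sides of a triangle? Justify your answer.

Check the triangle inequality: 7 + 14 = 21 ≤ 26.
Since the sum of two sides does not exceed the third, no triangle can be formed.

No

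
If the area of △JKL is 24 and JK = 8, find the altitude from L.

Area = (1/2) * base * height
height = 2 * Area / base
height = 2 * 24 / 8
height = 48 / 8
height = 6

6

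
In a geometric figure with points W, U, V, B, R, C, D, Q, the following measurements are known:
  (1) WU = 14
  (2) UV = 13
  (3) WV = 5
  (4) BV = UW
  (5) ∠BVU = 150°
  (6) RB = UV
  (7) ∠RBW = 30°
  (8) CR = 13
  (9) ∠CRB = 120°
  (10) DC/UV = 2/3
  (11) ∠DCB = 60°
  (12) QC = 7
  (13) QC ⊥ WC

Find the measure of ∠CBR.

From the given relations: RB = UV = 13.
Step 1: By the law of cosines on triangle BRC: BC² = 13² + 13² − 2·13·13·cos(120°) = 507, so BC = 13·√3.
Step 2: By the inverse law of cosines on triangle CBR: cos(∠CBR) = ((13·√3)² + 13² − 13²) / (2·13·√3·13) = 507/585.43 = 0.866, so ∠CBR = 30°.

Therefore, the measure of angle ∠CBR = 30°.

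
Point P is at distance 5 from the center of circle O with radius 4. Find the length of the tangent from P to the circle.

tangent = √(d² - r²) = √(5² - 4²) = √(25 - 16) = √9 = 3

3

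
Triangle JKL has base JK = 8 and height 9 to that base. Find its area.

A triangle's area is half the area of a rectangle with the same base and height.
Area = (1/2) * 8 * 9 = 36.

36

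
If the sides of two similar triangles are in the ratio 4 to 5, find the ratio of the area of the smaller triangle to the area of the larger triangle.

Area ratio = (side ratio)^2 = (4/5)^2 = 16:25.

16:25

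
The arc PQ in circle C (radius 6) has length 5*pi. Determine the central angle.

The full circumference is 2πr = 12*pi.
The arc is 5*pi / 12*pi = 5/12 of the full circle.
So the central angle = 5/12 × 360° = 150°.

150°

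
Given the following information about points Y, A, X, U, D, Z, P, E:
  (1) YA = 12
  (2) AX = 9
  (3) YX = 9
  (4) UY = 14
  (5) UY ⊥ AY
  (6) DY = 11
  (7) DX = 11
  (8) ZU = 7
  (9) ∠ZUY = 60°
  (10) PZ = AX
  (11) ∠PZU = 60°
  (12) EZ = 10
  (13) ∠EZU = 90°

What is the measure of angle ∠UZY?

Step 1: By the law of cosines on triangle ZUY: ZY² = 7² + 14² − 2·7·14·cos(60°) = 147, so ZY = 7·√3.
Step 2: By the inverse law of cosines on triangle UZY: cos(∠UZY) = (7² + (7·√3)² − 14²) / (2·7·7·√3) = 0/169.74 = 0, so ∠UZY = 90°.

Therefore, the measure of angle ∠UZY = 90°.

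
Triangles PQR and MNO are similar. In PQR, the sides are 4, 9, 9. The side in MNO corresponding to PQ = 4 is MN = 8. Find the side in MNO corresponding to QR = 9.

k = 8/4 = 2. NO = 2 * 9 = 18.

18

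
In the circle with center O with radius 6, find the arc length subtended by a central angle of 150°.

Arc length = 2πr × θ/360
= 2π × 6 × 5/12
= 5*pi

5*pi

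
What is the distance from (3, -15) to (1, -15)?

d = sqrt((-2)^2 + (0)^2) = sqrt(4) = 2

2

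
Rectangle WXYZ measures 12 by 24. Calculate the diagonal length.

A rectangle's diagonal splits it into two right triangles, with the diagonal as the hypotenuse.
By the Pythagorean theorem, d^2 = 12^2 + 24^2 = 720.
Therefore d = sqrt(720) = 12*sqrt(5).

12*sqrt(5)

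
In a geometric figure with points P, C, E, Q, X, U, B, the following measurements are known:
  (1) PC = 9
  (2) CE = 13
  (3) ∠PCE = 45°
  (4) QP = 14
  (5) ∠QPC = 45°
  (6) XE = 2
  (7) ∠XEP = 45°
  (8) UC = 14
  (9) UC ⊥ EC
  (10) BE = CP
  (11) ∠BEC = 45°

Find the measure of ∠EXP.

Step 1: By the law of cosines on triangle ECP: EP² = 13² + 9² − 2·13·9·cos(45°) = 84.54, so EP ≈ 9.19.
Step 2: By the law of cosines on triangle XEP: XP² = 2² + 9.19² − 2·2·9.19·cos(45°) = 62.53, so XP ≈ 7.91.
Step 3: By the inverse law of cosines on triangle EXP: cos(∠EXP) = (2² + 7.91² − 9.19²) / (2·2·7.91) = -18.01/31.63 = -0.5692, so ∠EXP = 124.7°.

Therefore, the measure of angle ∠EXP = 124.7°.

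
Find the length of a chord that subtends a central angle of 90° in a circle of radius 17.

Drop a perpendicular from the center to the chord, bisecting both the chord and the central angle.
Each half-chord = r sin(θ/2) = 17 sin(45°).
The full chord = 2 × 17 × sin(45°) = 17*sqrt(2).

17*sqrt(2)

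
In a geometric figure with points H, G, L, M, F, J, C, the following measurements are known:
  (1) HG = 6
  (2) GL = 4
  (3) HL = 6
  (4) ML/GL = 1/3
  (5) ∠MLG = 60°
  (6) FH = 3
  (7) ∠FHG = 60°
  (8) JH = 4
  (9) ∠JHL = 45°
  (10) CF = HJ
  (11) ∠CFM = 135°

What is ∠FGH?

Step 1: By the law of cosines on triangle GHF: GF² = 6² + 3² − 2·6·3·cos(60°) = 27, so GF = 3·√3.
Step 2: By the inverse law of cosines on triangle FGH: cos(∠FGH) = ((3·√3)² + 6² − 3²) / (2·3·√3·6) = 54/62.35 = 0.866, so ∠FGH = 30°.

Therefore, the measure of angle ∠FGH = 30°.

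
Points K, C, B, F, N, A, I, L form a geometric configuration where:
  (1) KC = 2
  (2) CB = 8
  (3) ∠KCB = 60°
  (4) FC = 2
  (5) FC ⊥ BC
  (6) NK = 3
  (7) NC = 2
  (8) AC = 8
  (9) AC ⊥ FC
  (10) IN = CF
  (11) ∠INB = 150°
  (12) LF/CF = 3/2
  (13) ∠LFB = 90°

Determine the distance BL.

From the given relations: LF = 3/2·CF = 3/2·2 = 3.
Step 1: By the law of cosines on triangle BCF: BF² = 8² + 2² − 2·8·2·cos(90°) = 68, so BF = 2·√17.
Step 2: By the law of cosines on triangle BFL: BL² = (2·√17)² + 3² − 2·2·√17·3·cos(90°) = 77, so BL = √77.

Therefore, the length of BL = √77.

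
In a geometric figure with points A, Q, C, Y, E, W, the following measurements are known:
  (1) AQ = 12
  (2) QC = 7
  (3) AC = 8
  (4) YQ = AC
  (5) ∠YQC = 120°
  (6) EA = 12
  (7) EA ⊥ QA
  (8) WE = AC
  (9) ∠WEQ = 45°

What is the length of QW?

From the given relations: WE = AC = 8.
Step 1: By the law of cosines on triangle EAQ: EQ² = 12² + 12² − 2·12·12·cos(90°) = 288, so EQ = 12·√2.
Step 2: By the law of cosines on triangle QEW: QW² = (12·√2)² + 8² − 2·12·√2·8·cos(45°) = 160, so QW = 4·√10.

Therefore, the length of QW = 4·√10.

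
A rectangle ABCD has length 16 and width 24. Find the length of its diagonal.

A rectangle's diagonal splits it into two right triangles, with the diagonal as the hypotenuse.
By the Pythagorean theorem, d^2 = 16^2 + 24^2 = 832.
Therefore d = sqrt(832) = 8*sqrt(13).

8*sqrt(13)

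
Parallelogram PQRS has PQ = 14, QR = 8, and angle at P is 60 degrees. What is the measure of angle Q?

Opposite sides of a parallelogram are parallel, so consecutive angles form co-interior angles on a transversal.
Co-interior angles sum to 180°, giving angle Q = 180 - 60 = 120 degrees.

120 degrees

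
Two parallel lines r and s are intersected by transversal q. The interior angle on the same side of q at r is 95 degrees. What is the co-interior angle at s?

Co-interior angles (same-side interior) formed by parallel lines and a transversal are supplementary (sum to 180 degrees).
The given angle is 95 degrees.
The co-interior angle = 180 - 95 = 85 degrees.

85 degrees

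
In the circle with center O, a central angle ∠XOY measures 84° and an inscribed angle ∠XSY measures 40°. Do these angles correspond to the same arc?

By the inscribed angle theorem, the inscribed angle for a central angle of 84° should be 84° / 2 = 42°.
The given inscribed angle is 40°, which does not equal 42°.
Therefore, no, they do not correspond to the same arc.

No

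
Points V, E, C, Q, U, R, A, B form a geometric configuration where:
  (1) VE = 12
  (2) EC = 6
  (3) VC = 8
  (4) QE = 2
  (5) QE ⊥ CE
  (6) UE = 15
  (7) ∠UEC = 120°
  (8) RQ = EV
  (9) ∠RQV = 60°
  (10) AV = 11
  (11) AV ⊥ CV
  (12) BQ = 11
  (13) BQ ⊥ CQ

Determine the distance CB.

Step 1: By the law of cosines on triangle CEQ: CQ² = 6² + 2² − 2·6·2·cos(90°) = 40, so CQ = 2·√10.
Step 2: By the law of cosines on triangle CQB: CB² = (2·√10)² + 11² − 2·2·√10·11·cos(90°) = 161, so CB = √161.

Therefore, the length of CB = √161.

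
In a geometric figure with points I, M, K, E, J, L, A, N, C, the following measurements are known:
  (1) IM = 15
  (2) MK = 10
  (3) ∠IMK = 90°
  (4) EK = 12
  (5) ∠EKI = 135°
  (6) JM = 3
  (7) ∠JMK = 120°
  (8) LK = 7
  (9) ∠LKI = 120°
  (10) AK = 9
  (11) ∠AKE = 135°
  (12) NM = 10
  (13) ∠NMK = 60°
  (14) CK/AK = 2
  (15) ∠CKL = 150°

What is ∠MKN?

Step 1: By the law of cosines on triangle KMN: KN² = 10² + 10² − 2·10·10·cos(60°) = 100, so KN = 10.
Step 2: By the inverse law of cosines on triangle MKN: cos(∠MKN) = (10² + 10² − 10²) / (2·10·10) = 100/200 = 0.5, so ∠MKN = 60°.

Therefore, the measure of angle ∠MKN = 60°.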